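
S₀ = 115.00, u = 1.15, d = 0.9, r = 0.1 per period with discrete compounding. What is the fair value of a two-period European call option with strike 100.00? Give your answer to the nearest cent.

32.58

Risk-neutral probability p = (1 + 0.1 − 0.9)/(1.15 − 0.9) = 0.2000/0.2500 = 0.8000
Terminal stock prices: S_uu = 152.1, S_ud = 119, S_dd = 93.15
Terminal payoffs (S − K): max(52.09, 0) = 52.09, max(19.03, 0) = 19.03, max(-6.85, 0) = 0
Node u (S = 132.2): V_u = 1/1.1·[0.8000·52.0875 + 0.2000·19.0250] = 41.3409
Node d (S = 103.5): V_d = 1/1.1·[0.8000·19.0250 + 0.2000·0.0000] = 13.8364
Node 0 (S = 115): V_0 = 1/1.1·[0.8000·41.3409 + 0.2000·13.8364] = 32.5818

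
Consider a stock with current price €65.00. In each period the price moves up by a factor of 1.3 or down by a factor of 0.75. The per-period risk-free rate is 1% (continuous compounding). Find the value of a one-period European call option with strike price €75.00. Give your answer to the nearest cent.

Risk-neutral probability p = (e^0.01 − 0.75)/(1.3 − 0.75) = 0.2601/0.5500 = 0.4728
Terminal stock prices: S_u = 84.5, S_d = 48.75
Terminal payoffs (S − K): max(9.5, 0) = 9.5, max(-26.25, 0) = 0
Node 0 (S = 65): V_0 = e^(−0.01)·[0.4728·9.5000 + 0.5272·0.0000] = 4.4471

€4.45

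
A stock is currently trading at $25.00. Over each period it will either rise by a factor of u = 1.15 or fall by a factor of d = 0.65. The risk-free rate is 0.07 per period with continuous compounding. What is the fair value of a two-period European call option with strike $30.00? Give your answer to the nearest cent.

Risk-neutral probability p = (e^0.07 − 0.65)/(1.15 − 0.65) = 0.4225/0.5000 = 0.8450
Terminal stock prices: S_uu = 33.06, S_ud = 18.69, S_dd = 10.56
Terminal payoffs (S − K): max(3.062, 0) = 3.062, max(-11.31, 0) = 0, max(-19.44, 0) = 0
Node u (S = 28.75): V_u = e^(−0.07)·[0.8450·3.0625 + 0.1550·0.0000] = 2.4129
Node d (S = 16.25): V_d = e^(−0.07)·[0.8450·0.0000 + 0.1550·0.0000] = 0.0000
Node 0 (S = 25): V_0 = e^(−0.07)·[0.8450·2.4129 + 0.1550·0.0000] = 1.9011

$1.90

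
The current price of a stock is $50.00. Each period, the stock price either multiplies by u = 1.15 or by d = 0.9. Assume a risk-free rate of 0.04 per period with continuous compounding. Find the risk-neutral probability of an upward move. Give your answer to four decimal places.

Risk-neutral probability p = (e^0.04 − 0.9)/(1.15 − 0.9) = 0.1408/0.2500 = 0.5632

p = 0.5632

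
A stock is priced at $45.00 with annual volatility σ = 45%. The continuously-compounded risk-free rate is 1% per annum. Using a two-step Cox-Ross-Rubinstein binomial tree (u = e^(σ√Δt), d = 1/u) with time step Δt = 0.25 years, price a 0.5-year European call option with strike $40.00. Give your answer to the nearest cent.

CRR parameters: u = e^(σ√Δt) = e^(0.45·√0.25) = 1.2523, d = 1/u = 0.7985
Per-period rate: rΔt = 0.01·0.25 = 0.0025, so R = e^0.0025 = 1.0025
Risk-neutral probability p = (e^0.0025 − 0.7985)/(1.2523 − 0.7985) = 0.2040/0.4538 = 0.4495
Terminal stock prices: S_uu = 70.57, S_ud = 45, S_dd = 28.69
Terminal payoffs (S − K): max(30.57, 0) = 30.57, max(5, 0) = 5, max(-11.31, 0) = 0
Node u (S = 56.35): V_u = e^(−0.0025)·[0.4495·30.5740 + 0.5505·5.0000] = 16.4544
Node d (S = 35.93): V_d = e^(−0.0025)·[0.4495·5.0000 + 0.5505·0.0000] = 2.2419
Node 0 (S = 45): V_0 = e^(−0.0025)·[0.4495·16.4544 + 0.5505·2.2419] = 8.6089

$8.61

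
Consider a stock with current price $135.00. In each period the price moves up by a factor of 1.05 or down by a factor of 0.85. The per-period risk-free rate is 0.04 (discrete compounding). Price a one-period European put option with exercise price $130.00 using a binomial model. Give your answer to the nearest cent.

Risk-neutral probability p = (1 + 0.04 − 0.85)/(1.05 − 0.85) = 0.1900/0.2000 = 0.9500
Terminal stock prices: S_u = 141.8, S_d = 114.8
Terminal payoffs (K − S): max(-11.75, 0) = 0, max(15.25, 0) = 15.25
Node 0 (S = 135): V_0 = 1/1.04·[0.9500·0.0000 + 0.0500·15.2500] = 0.7332

$0.73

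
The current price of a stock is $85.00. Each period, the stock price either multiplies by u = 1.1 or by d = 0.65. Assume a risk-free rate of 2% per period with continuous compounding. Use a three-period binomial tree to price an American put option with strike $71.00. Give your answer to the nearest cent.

Risk-neutral probability p = (e^0.02 − 0.65)/(1.1 − 0.65) = 0.3702/0.4500 = 0.8227
Terminal stock prices: S_uuu = 113.1, S_uud = 66.85, S_udd = 39.5, S_ddd = 23.34
Terminal payoffs (K − S): max(-42.14, 0) = 0, max(4.147, 0) = 4.147, max(31.5, 0) = 31.5, max(47.66, 0) = 47.66
Node uu (S = 102.9): continuation = e^(−0.02)·[0.8227·0.0000 + 0.1773·4.1475] = 0.7209; exercise value = 0.0000 ≤ continuation, so V_uu = 0.7209
Node ud (S = 60.78): continuation = e^(−0.02)·[0.8227·4.1475 + 0.1773·31.4962] = 8.8191; exercise value = 10.2250 > continuation, so V_ud = 10.2250 (exercise)
Node dd (S = 35.91): continuation = e^(−0.02)·[0.8227·31.4962 + 0.1773·47.6569] = 33.6816; exercise value = 35.0875 > continuation, so V_dd = 35.0875 (exercise)
Node u (S = 93.5): continuation = e^(−0.02)·[0.8227·0.7209 + 0.1773·10.2250] = 2.3586; exercise value = 0.0000 ≤ continuation, so V_u = 2.3586
Node d (S = 55.25): continuation = e^(−0.02)·[0.8227·10.2250 + 0.1773·35.0875] = 14.3441; exercise value = 15.7500 > continuation, so V_d = 15.7500 (exercise)
Node 0 (S = 85): continuation = e^(−0.02)·[0.8227·2.3586 + 0.1773·15.7500] = 4.6396; exercise value = 0.0000 ≤ continuation, so V_0 = 4.6396

$4.64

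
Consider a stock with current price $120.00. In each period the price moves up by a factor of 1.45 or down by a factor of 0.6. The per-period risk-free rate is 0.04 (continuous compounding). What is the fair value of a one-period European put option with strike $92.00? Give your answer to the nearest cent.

$9.25

Risk-neutral probability p = (e^0.04 − 0.6)/(1.45 − 0.6) = 0.4408/0.8500 = 0.5186
Terminal stock prices: S_u = 174, S_d = 72
Terminal payoffs (K − S): max(-82, 0) = 0, max(20, 0) = 20
Node 0 (S = 120): V_0 = e^(−0.04)·[0.5186·0.0000 + 0.4814·20.0000] = 9.2505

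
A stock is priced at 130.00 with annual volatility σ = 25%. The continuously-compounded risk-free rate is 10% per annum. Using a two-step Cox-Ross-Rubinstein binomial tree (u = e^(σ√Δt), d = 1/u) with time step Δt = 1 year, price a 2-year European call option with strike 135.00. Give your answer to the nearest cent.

27.11

CRR parameters: u = e^(σ√Δt) = e^(0.25·√1) = 1.2840, d = 1/u = 0.7788
Per-period rate: rΔt = 0.1·1 = 0.1, so R = e^0.1 = 1.1052
Risk-neutral probability p = (e^0.1 − 0.7788)/(1.2840 − 0.7788) = 0.3264/0.5052 = 0.6460
Terminal stock prices: S_uu = 214.3, S_ud = 130, S_dd = 78.85
Terminal payoffs (S − K): max(79.33, 0) = 79.33, max(-5, 0) = 0, max(-56.15, 0) = 0
Node u (S = 166.9): V_u = e^(−0.1)·[0.6460·79.3338 + 0.3540·0.0000] = 46.3719
Node d (S = 101.2): V_d = e^(−0.1)·[0.6460·0.0000 + 0.3540·0.0000] = 0.0000
Node 0 (S = 130): V_0 = e^(−0.1)·[0.6460·46.3719 + 0.3540·0.0000] = 27.1051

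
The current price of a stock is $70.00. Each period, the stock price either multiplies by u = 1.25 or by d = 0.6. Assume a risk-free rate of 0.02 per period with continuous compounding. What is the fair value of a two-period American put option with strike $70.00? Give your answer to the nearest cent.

Risk-neutral probability p = (e^0.02 − 0.6)/(1.25 − 0.6) = 0.4202/0.6500 = 0.6465
Terminal stock prices: S_uu = 109.4, S_ud = 52.5, S_dd = 25.2
Terminal payoffs (K − S): max(-39.38, 0) = 0, max(17.5, 0) = 17.5, max(44.8, 0) = 44.8
Node u (S = 87.5): continuation = e^(−0.02)·[0.6465·0.0000 + 0.3535·17.5000] = 6.0644; exercise value = 0.0000 ≤ continuation, so V_u = 6.0644
Node d (S = 42): continuation = e^(−0.02)·[0.6465·17.5000 + 0.3535·44.8000] = 26.6139; exercise value = 28.0000 > continuation, so V_d = 28.0000 (exercise)
Node 0 (S = 70): continuation = e^(−0.02)·[0.6465·6.0644 + 0.3535·28.0000] = 13.5458; exercise value = 0.0000 ≤ continuation, so V_0 = 13.5458

$13.55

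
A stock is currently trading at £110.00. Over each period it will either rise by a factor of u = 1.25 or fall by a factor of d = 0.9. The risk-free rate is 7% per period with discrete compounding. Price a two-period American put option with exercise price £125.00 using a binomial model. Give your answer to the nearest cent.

Risk-neutral probability p = (1 + 0.07 − 0.9)/(1.25 − 0.9) = 0.1700/0.3500 = 0.4857
Terminal stock prices: S_uu = 171.9, S_ud = 123.8, S_dd = 89.1
Terminal payoffs (K − S): max(-46.88, 0) = 0, max(1.25, 0) = 1.25, max(35.9, 0) = 35.9
Node u (S = 137.5): continuation = 1/1.07·[0.4857·0.0000 + 0.5143·1.2500] = 0.6008; exercise value = 0.0000 ≤ continuation, so V_u = 0.6008
Node d (S = 99): continuation = 1/1.07·[0.4857·1.2500 + 0.5143·35.9000] = 17.8224; exercise value = 26.0000 > continuation, so V_d = 26.0000 (exercise)
Node 0 (S = 110): continuation = 1/1.07·[0.4857·0.6008 + 0.5143·26.0000] = 12.7694; exercise value = 15.0000 > continuation, so V_0 = 15.0000 (exercise)

£15.00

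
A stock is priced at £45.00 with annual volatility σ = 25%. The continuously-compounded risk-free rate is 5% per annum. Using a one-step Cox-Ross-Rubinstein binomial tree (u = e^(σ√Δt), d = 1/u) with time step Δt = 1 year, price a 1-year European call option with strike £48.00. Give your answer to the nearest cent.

CRR parameters: u = e^(σ√Δt) = e^(0.25·√1) = 1.2840, d = 1/u = 0.7788
Per-period rate: rΔt = 0.05·1 = 0.05, so R = e^0.05 = 1.0513
Risk-neutral probability p = (e^0.05 − 0.7788)/(1.2840 − 0.7788) = 0.2725/0.5052 = 0.5393
Terminal stock prices: S_u = 57.78, S_d = 35.05
Terminal payoffs (S − K): max(9.781, 0) = 9.781, max(-12.95, 0) = 0
Node 0 (S = 45): V_0 = e^(−0.05)·[0.5393·9.7811 + 0.4607·0.0000] = 5.0178

£5.02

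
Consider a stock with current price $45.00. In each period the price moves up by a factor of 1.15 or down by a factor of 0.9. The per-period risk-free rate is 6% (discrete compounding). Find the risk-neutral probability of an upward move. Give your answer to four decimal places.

Risk-neutral probability p = (1 + 0.06 − 0.9)/(1.15 − 0.9) = 0.1600/0.2500 = 0.6400

p = 0.6400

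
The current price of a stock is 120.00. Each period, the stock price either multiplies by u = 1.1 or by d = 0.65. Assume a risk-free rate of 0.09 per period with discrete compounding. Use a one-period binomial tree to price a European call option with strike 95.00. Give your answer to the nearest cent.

Risk-neutral probability p = (1 + 0.09 − 0.65)/(1.1 − 0.65) = 0.4400/0.4500 = 0.9778
Terminal stock prices: S_u = 132, S_d = 78
Terminal payoffs (S − K): max(37, 0) = 37, max(-17, 0) = 0
Node 0 (S = 120): V_0 = 1/1.09·[0.9778·37.0000 + 0.0222·0.0000] = 33.1906

33.19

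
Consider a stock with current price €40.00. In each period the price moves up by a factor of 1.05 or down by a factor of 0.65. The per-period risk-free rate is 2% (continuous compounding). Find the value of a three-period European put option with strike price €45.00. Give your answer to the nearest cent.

€3.35

Risk-neutral probability p = (e^0.02 − 0.65)/(1.05 − 0.65) = 0.3702/0.4000 = 0.9255
Terminal stock prices: S_uuu = 46.31, S_uud = 28.67, S_udd = 17.75, S_ddd = 10.98
Terminal payoffs (K − S): max(-1.305, 0) = 0, max(16.33, 0) = 16.33, max(27.25, 0) = 27.25, max(34.02, 0) = 34.02
Node uu (S = 44.1): V_uu = e^(−0.02)·[0.9255·0.0000 + 0.0745·16.3350] = 1.1928
Node ud (S = 27.3): V_ud = e^(−0.02)·[0.9255·16.3350 + 0.0745·27.2550] = 16.8089
Node dd (S = 16.9): V_dd = e^(−0.02)·[0.9255·27.2550 + 0.0745·34.0150] = 27.2089
Node u (S = 42): V_u = e^(−0.02)·[0.9255·1.1928 + 0.0745·16.8089] = 2.3095
Node d (S = 26): V_d = e^(−0.02)·[0.9255·16.8089 + 0.0745·27.2089] = 17.2355
Node 0 (S = 40): V_0 = e^(−0.02)·[0.9255·2.3095 + 0.0745·17.2355] = 3.3537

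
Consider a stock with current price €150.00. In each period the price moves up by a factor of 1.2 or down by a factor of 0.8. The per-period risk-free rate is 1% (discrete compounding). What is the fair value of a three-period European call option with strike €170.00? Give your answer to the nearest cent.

Risk-neutral probability p = (1 + 0.01 − 0.8)/(1.2 − 0.8) = 0.2100/0.4000 = 0.5250
Terminal stock prices: S_uuu = 259.2, S_uud = 172.8, S_udd = 115.2, S_ddd = 76.8
Terminal payoffs (S − K): max(89.2, 0) = 89.2, max(2.8, 0) = 2.8, max(-54.8, 0) = 0, max(-93.2, 0) = 0
Node uu (S = 216): V_uu = 1/1.01·[0.5250·89.2000 + 0.4750·2.8000] = 47.6832
Node ud (S = 144): V_ud = 1/1.01·[0.5250·2.8000 + 0.4750·0.0000] = 1.4554
Node dd (S = 96): V_dd = 1/1.01·[0.5250·0.0000 + 0.4750·0.0000] = 0.0000
Node u (S = 180): V_u = 1/1.01·[0.5250·47.6832 + 0.4750·1.4554] = 25.4703
Node d (S = 120): V_d = 1/1.01·[0.5250·1.4554 + 0.4750·0.0000] = 0.7565
Node 0 (S = 150): V_0 = 1/1.01·[0.5250·25.4703 + 0.4750·0.7565] = 13.5953

€13.60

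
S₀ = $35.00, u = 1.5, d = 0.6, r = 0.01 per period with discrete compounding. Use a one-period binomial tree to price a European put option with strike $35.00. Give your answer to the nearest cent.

$7.55

Risk-neutral probability p = (1 + 0.01 − 0.6)/(1.5 − 0.6) = 0.4100/0.9000 = 0.4556
Terminal stock prices: S_u = 52.5, S_d = 21
Terminal payoffs (K − S): max(-17.5, 0) = 0, max(14, 0) = 14
Node 0 (S = 35): V_0 = 1/1.01·[0.4556·0.0000 + 0.5444·14.0000] = 7.5468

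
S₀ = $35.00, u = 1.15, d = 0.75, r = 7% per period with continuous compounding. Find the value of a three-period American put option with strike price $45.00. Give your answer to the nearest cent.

$10.00

Risk-neutral probability p = (e^0.07 − 0.75)/(1.15 − 0.75) = 0.3225/0.4000 = 0.8063
Terminal stock prices: S_uuu = 53.23, S_uud = 34.72, S_udd = 22.64, S_ddd = 14.77
Terminal payoffs (K − S): max(-8.231, 0) = 0, max(10.28, 0) = 10.28, max(22.36, 0) = 22.36, max(30.23, 0) = 30.23
Node uu (S = 46.29): continuation = e^(−0.07)·[0.8063·0.0000 + 0.1937·10.2844] = 1.8577; exercise value = 0.0000 ≤ continuation, so V_uu = 1.8577
Node ud (S = 30.19): continuation = e^(−0.07)·[0.8063·10.2844 + 0.1937·22.3594] = 11.7702; exercise value = 14.8125 > continuation, so V_ud = 14.8125 (exercise)
Node dd (S = 19.69): continuation = e^(−0.07)·[0.8063·22.3594 + 0.1937·30.2344] = 22.2702; exercise value = 25.3125 > continuation, so V_dd = 25.3125 (exercise)
Node u (S = 40.25): continuation = e^(−0.07)·[0.8063·1.8577 + 0.1937·14.8125] = 4.0722; exercise value = 4.7500 > continuation, so V_u = 4.7500 (exercise)
Node d (S = 26.25): continuation = e^(−0.07)·[0.8063·14.8125 + 0.1937·25.3125] = 15.7077; exercise value = 18.7500 > continuation, so V_d = 18.7500 (exercise)
Node 0 (S = 35): continuation = e^(−0.07)·[0.8063·4.7500 + 0.1937·18.7500] = 6.9577; exercise value = 10.0000 > continuation, so V_0 = 10.0000 (exercise)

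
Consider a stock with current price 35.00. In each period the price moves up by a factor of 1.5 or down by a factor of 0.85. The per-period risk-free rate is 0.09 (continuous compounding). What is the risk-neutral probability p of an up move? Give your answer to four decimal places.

p = 0.3757

Risk-neutral probability p = (e^0.09 − 0.85)/(1.5 − 0.85) = 0.2442/0.6500 = 0.3757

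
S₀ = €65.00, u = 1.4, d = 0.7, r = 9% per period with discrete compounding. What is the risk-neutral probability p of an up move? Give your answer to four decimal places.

Risk-neutral probability p = (1 + 0.09 − 0.7)/(1.4 − 0.7) = 0.3900/0.7000 = 0.5571

p = 0.5571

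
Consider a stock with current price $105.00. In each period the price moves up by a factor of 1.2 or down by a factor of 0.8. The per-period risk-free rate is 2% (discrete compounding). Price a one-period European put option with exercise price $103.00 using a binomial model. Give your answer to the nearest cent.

Risk-neutral probability p = (1 + 0.02 − 0.8)/(1.2 − 0.8) = 0.2200/0.4000 = 0.5500
Terminal stock prices: S_u = 126, S_d = 84
Terminal payoffs (K − S): max(-23, 0) = 0, max(19, 0) = 19
Node 0 (S = 105): V_0 = 1/1.02·[0.5500·0.0000 + 0.4500·19.0000] = 8.3824

$8.38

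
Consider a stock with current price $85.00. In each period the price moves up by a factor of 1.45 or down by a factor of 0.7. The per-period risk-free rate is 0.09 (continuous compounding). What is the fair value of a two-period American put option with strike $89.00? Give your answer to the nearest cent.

Risk-neutral probability p = (e^0.09 − 0.7)/(1.45 − 0.7) = 0.3942/0.7500 = 0.5256
Terminal stock prices: S_uu = 178.7, S_ud = 86.27, S_dd = 41.65
Terminal payoffs (K − S): max(-89.71, 0) = 0, max(2.725, 0) = 2.725, max(47.35, 0) = 47.35
Node u (S = 123.2): continuation = e^(−0.09)·[0.5256·0.0000 + 0.4744·2.7250] = 1.1816; exercise value = 0.0000 ≤ continuation, so V_u = 1.1816
Node d (S = 59.5): continuation = e^(−0.09)·[0.5256·2.7250 + 0.4744·47.3500] = 21.8399; exercise value = 29.5000 > continuation, so V_d = 29.5000 (exercise)
Node 0 (S = 85): continuation = e^(−0.09)·[0.5256·1.1816 + 0.4744·29.5000] = 13.3587; exercise value = 4.0000 ≤ continuation, so V_0 = 13.3587

$13.36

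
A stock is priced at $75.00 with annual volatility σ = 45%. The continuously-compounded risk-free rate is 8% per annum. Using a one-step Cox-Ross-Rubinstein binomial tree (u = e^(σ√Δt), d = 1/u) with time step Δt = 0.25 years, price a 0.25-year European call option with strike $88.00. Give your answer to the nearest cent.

CRR parameters: u = e^(σ√Δt) = e^(0.45·√0.25) = 1.2523, d = 1/u = 0.7985
Per-period rate: rΔt = 0.08·0.25 = 0.02, so R = e^0.02 = 1.0202
Risk-neutral probability p = (e^0.02 − 0.7985)/(1.2523 − 0.7985) = 0.2217/0.4538 = 0.4885
Terminal stock prices: S_u = 93.92, S_d = 59.89
Terminal payoffs (S − K): max(5.924, 0) = 5.924, max(-28.11, 0) = 0
Node 0 (S = 75): V_0 = e^(−0.02)·[0.4885·5.9242 + 0.5115·0.0000] = 2.8367

$2.84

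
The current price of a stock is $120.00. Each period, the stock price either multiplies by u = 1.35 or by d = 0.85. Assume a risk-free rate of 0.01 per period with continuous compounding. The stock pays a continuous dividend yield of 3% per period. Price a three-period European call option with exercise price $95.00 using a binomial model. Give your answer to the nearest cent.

Per-period risk-free factor R = e^0.01 = 1.0101; dividend-adjusted growth = e^(0.01−0.03) = 0.9802.
Risk-neutral probability p = (0.9802 − 0.85)/(1.35 − 0.85) = 0.1302/0.5000 = 0.2604
Terminal stock prices: S_uuu = 295.2, S_uud = 185.9, S_udd = 117, S_ddd = 73.69
Terminal payoffs (S − K): max(200.2, 0) = 200.2, max(90.9, 0) = 90.9, max(22.04, 0) = 22.04, max(-21.31, 0) = 0
Node uu (S = 218.7): V_uu = e^(−0.01)·[0.2604·200.2450 + 0.7396·90.8950] = 118.1817
Node ud (S = 137.7): V_ud = e^(−0.01)·[0.2604·90.8950 + 0.7396·22.0450] = 39.5756
Node dd (S = 86.7): V_dd = e^(−0.01)·[0.2604·22.0450 + 0.7396·0.0000] = 5.6833
Node u (S = 162): V_u = e^(−0.01)·[0.2604·118.1817 + 0.7396·39.5756] = 59.4470
Node d (S = 102): V_d = e^(−0.01)·[0.2604·39.5756 + 0.7396·5.6833] = 14.3644
Node 0 (S = 120): V_0 = e^(−0.01)·[0.2604·59.4470 + 0.7396·14.3644] = 25.8441

$25.84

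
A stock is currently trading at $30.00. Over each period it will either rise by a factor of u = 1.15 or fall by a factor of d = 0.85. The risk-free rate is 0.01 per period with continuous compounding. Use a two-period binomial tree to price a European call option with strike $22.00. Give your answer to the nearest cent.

$8.50

Risk-neutral probability p = (e^0.01 − 0.85)/(1.15 − 0.85) = 0.1601/0.3000 = 0.5335
Terminal stock prices: S_uu = 39.67, S_ud = 29.32, S_dd = 21.67
Terminal payoffs (S − K): max(17.67, 0) = 17.67, max(7.325, 0) = 7.325, max(-0.325, 0) = 0
Node u (S = 34.5): V_u = e^(−0.01)·[0.5335·17.6750 + 0.4665·7.3250] = 12.7189
Node d (S = 25.5): V_d = e^(−0.01)·[0.5335·7.3250 + 0.4665·0.0000] = 3.8690
Node 0 (S = 30): V_0 = e^(−0.01)·[0.5335·12.7189 + 0.4665·3.8690] = 8.5050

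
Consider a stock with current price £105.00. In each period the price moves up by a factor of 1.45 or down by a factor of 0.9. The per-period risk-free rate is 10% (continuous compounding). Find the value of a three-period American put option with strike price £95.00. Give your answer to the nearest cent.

£3.37

Risk-neutral probability p = (e^0.1 − 0.9)/(1.45 − 0.9) = 0.2052/0.5500 = 0.3730
Terminal stock prices: S_uuu = 320.1, S_uud = 198.7, S_udd = 123.3, S_ddd = 76.55
Terminal payoffs (K − S): max(-225.1, 0) = 0, max(-103.7, 0) = 0, max(-28.32, 0) = 0, max(18.45, 0) = 18.45
Node uu (S = 220.8): continuation = e^(−0.1)·[0.3730·0.0000 + 0.6270·0.0000] = 0.0000; exercise value = 0.0000 ≤ continuation, so V_uu = 0.0000
Node ud (S = 137): continuation = e^(−0.1)·[0.3730·0.0000 + 0.6270·0.0000] = 0.0000; exercise value = 0.0000 ≤ continuation, so V_ud = 0.0000
Node dd (S = 85.05): continuation = e^(−0.1)·[0.3730·0.0000 + 0.6270·18.4550] = 10.4695; exercise value = 9.9500 ≤ continuation, so V_dd = 10.4695
Node u (S = 152.2): continuation = e^(−0.1)·[0.3730·0.0000 + 0.6270·0.0000] = 0.0000; exercise value = 0.0000 ≤ continuation, so V_u = 0.0000
Node d (S = 94.5): continuation = e^(−0.1)·[0.3730·0.0000 + 0.6270·10.4695] = 5.9393; exercise value = 0.5000 ≤ continuation, so V_d = 5.9393
Node 0 (S = 105): continuation = e^(−0.1)·[0.3730·0.0000 + 0.6270·5.9393] = 3.3694; exercise value = 0.0000 ≤ continuation, so V_0 = 3.3694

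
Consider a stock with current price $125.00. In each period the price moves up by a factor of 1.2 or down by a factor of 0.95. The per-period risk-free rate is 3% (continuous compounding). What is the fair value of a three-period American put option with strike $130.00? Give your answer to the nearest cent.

Risk-neutral probability p = (e^0.03 − 0.95)/(1.2 − 0.95) = 0.0805/0.2500 = 0.3218
Terminal stock prices: S_uuu = 216, S_uud = 171, S_udd = 135.4, S_ddd = 107.2
Terminal payoffs (K − S): max(-86, 0) = 0, max(-41, 0) = 0, max(-5.375, 0) = 0, max(22.83, 0) = 22.83
Node uu (S = 180): continuation = e^(−0.03)·[0.3218·0.0000 + 0.6782·0.0000] = 0.0000; exercise value = 0.0000 ≤ continuation, so V_uu = 0.0000
Node ud (S = 142.5): continuation = e^(−0.03)·[0.3218·0.0000 + 0.6782·0.0000] = 0.0000; exercise value = 0.0000 ≤ continuation, so V_ud = 0.0000
Node dd (S = 112.8): continuation = e^(−0.03)·[0.3218·0.0000 + 0.6782·22.8281] = 15.0241; exercise value = 17.1875 > continuation, so V_dd = 17.1875 (exercise)
Node u (S = 150): continuation = e^(−0.03)·[0.3218·0.0000 + 0.6782·0.0000] = 0.0000; exercise value = 0.0000 ≤ continuation, so V_u = 0.0000
Node d (S = 118.8): continuation = e^(−0.03)·[0.3218·0.0000 + 0.6782·17.1875] = 11.3118; exercise value = 11.2500 ≤ continuation, so V_d = 11.3118
Node 0 (S = 125): continuation = e^(−0.03)·[0.3218·0.0000 + 0.6782·11.3118] = 7.4447; exercise value = 5.0000 ≤ continuation, so V_0 = 7.4447

$7.44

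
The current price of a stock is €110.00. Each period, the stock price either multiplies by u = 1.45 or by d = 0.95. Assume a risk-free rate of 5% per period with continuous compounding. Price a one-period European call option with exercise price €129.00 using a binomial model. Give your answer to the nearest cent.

€5.88

Risk-neutral probability p = (e^0.05 − 0.95)/(1.45 − 0.95) = 0.1013/0.5000 = 0.2025
Terminal stock prices: S_u = 159.5, S_d = 104.5
Terminal payoffs (S − K): max(30.5, 0) = 30.5, max(-24.5, 0) = 0
Node 0 (S = 110): V_0 = e^(−0.05)·[0.2025·30.5000 + 0.7975·0.0000] = 5.8763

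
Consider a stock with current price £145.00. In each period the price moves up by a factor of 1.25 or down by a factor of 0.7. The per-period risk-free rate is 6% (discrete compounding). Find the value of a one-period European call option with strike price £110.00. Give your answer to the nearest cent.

Risk-neutral probability p = (1 + 0.06 − 0.7)/(1.25 − 0.7) = 0.3600/0.5500 = 0.6545
Terminal stock prices: S_u = 181.2, S_d = 101.5
Terminal payoffs (S − K): max(71.25, 0) = 71.25, max(-8.5, 0) = 0
Node 0 (S = 145): V_0 = 1/1.06·[0.6545·71.2500 + 0.3455·0.0000] = 43.9966

£44.00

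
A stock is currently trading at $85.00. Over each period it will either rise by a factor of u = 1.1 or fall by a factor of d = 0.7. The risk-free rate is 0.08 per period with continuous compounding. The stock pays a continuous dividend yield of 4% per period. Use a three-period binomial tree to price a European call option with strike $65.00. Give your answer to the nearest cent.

Per-period risk-free factor R = e^0.08 = 1.0833; dividend-adjusted growth = e^(0.08−0.04) = 1.0408.
Risk-neutral probability p = (1.0408 − 0.7)/(1.1 − 0.7) = 0.3408/0.4000 = 0.8520
Terminal stock prices: S_uuu = 113.1, S_uud = 72, S_udd = 45.81, S_ddd = 29.15
Terminal payoffs (S − K): max(48.14, 0) = 48.14, max(6.995, 0) = 6.995, max(-19.19, 0) = 0, max(-35.85, 0) = 0
Node uu (S = 102.9): V_uu = e^(−0.08)·[0.8520·48.1350 + 0.1480·6.9950] = 38.8146
Node ud (S = 65.45): V_ud = e^(−0.08)·[0.8520·6.9950 + 0.1480·0.0000] = 5.5017
Node dd (S = 41.65): V_dd = e^(−0.08)·[0.8520·0.0000 + 0.1480·0.0000] = 0.0000
Node u (S = 93.5): V_u = e^(−0.08)·[0.8520·38.8146 + 0.1480·5.5017] = 31.2800
Node d (S = 59.5): V_d = e^(−0.08)·[0.8520·5.5017 + 0.1480·0.0000] = 4.3272
Node 0 (S = 85): V_0 = e^(−0.08)·[0.8520·31.2800 + 0.1480·4.3272] = 25.1934

$25.19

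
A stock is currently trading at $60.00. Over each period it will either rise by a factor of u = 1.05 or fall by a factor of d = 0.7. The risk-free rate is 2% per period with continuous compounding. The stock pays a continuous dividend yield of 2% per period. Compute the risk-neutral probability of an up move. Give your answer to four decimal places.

Per-period risk-free factor R = e^0.02 = 1.0202; dividend-adjusted growth = e^(0.02−0.02) = 1.0000.
Risk-neutral probability p = (1.0000 − 0.7)/(1.05 − 0.7) = 0.3000/0.3500 = 0.8571

p = 0.8571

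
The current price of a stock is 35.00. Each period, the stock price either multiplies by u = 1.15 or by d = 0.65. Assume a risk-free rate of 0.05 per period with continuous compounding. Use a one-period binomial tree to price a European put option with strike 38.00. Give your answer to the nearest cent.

2.86

Risk-neutral probability p = (e^0.05 − 0.65)/(1.15 − 0.65) = 0.4013/0.5000 = 0.8025
Terminal stock prices: S_u = 40.25, S_d = 22.75
Terminal payoffs (K − S): max(-2.25, 0) = 0, max(15.25, 0) = 15.25
Node 0 (S = 35): V_0 = e^(−0.05)·[0.8025·0.0000 + 0.1975·15.2500] = 2.8644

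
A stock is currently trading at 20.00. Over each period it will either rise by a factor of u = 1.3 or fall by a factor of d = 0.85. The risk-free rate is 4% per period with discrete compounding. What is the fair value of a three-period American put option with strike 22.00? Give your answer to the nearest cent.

3.18

Risk-neutral probability p = (1 + 0.04 − 0.85)/(1.3 − 0.85) = 0.1900/0.4500 = 0.4222
Terminal stock prices: S_uuu = 43.94, S_uud = 28.73, S_udd = 18.78, S_ddd = 12.28
Terminal payoffs (K − S): max(-21.94, 0) = 0, max(-6.73, 0) = 0, max(3.215, 0) = 3.215, max(9.718, 0) = 9.718
Node uu (S = 33.8): continuation = 1/1.04·[0.4222·0.0000 + 0.5778·0.0000] = 0.0000; exercise value = 0.0000 ≤ continuation, so V_uu = 0.0000
Node ud (S = 22.1): continuation = 1/1.04·[0.4222·0.0000 + 0.5778·3.2150] = 1.7861; exercise value = 0.0000 ≤ continuation, so V_ud = 1.7861
Node dd (S = 14.45): continuation = 1/1.04·[0.4222·3.2150 + 0.5778·9.7175] = 6.7038; exercise value = 7.5500 > continuation, so V_dd = 7.5500 (exercise)
Node u (S = 26): continuation = 1/1.04·[0.4222·0.0000 + 0.5778·1.7861] = 0.9923; exercise value = 0.0000 ≤ continuation, so V_u = 0.9923
Node d (S = 17): continuation = 1/1.04·[0.4222·1.7861 + 0.5778·7.5500] = 4.9196; exercise value = 5.0000 > continuation, so V_d = 5.0000 (exercise)
Node 0 (S = 20): continuation = 1/1.04·[0.4222·0.9923 + 0.5778·5.0000] = 3.1806; exercise value = 2.0000 ≤ continuation, so V_0 = 3.1806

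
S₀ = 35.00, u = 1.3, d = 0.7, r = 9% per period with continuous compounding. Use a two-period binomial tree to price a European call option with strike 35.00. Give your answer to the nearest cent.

8.71

Risk-neutral probability p = (e^0.09 − 0.7)/(1.3 − 0.7) = 0.3942/0.6000 = 0.6570
Terminal stock prices: S_uu = 59.15, S_ud = 31.85, S_dd = 17.15
Terminal payoffs (S − K): max(24.15, 0) = 24.15, max(-3.15, 0) = 0, max(-17.85, 0) = 0
Node u (S = 45.5): V_u = e^(−0.09)·[0.6570·24.1500 + 0.3430·0.0000] = 14.5000
Node d (S = 24.5): V_d = e^(−0.09)·[0.6570·0.0000 + 0.3430·0.0000] = 0.0000
Node 0 (S = 35): V_0 = e^(−0.09)·[0.6570·14.5000 + 0.3430·0.0000] = 8.7060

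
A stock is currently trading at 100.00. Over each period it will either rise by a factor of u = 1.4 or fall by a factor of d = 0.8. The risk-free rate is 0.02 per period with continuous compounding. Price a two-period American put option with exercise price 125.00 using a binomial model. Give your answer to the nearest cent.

Risk-neutral probability p = (e^0.02 − 0.8)/(1.4 − 0.8) = 0.2202/0.6000 = 0.3670
Terminal stock prices: S_uu = 196, S_ud = 112, S_dd = 64
Terminal payoffs (K − S): max(-71, 0) = 0, max(13, 0) = 13, max(61, 0) = 61
Node u (S = 140): continuation = e^(−0.02)·[0.3670·0.0000 + 0.6330·13.0000] = 8.0660; exercise value = 0.0000 ≤ continuation, so V_u = 8.0660
Node d (S = 80): continuation = e^(−0.02)·[0.3670·13.0000 + 0.6330·61.0000] = 42.5248; exercise value = 45.0000 > continuation, so V_d = 45.0000 (exercise)
Node 0 (S = 100): continuation = e^(−0.02)·[0.3670·8.0660 + 0.6330·45.0000] = 30.8225; exercise value = 25.0000 ≤ continuation, so V_0 = 30.8225

30.82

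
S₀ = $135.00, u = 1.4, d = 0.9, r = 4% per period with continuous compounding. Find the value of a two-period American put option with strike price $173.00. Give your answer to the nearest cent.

$38.00

Risk-neutral probability p = (e^0.04 − 0.9)/(1.4 − 0.9) = 0.1408/0.5000 = 0.2816
Terminal stock prices: S_uu = 264.6, S_ud = 170.1, S_dd = 109.4
Terminal payoffs (K − S): max(-91.6, 0) = 0, max(2.9, 0) = 2.9, max(63.65, 0) = 63.65
Node u (S = 189): continuation = e^(−0.04)·[0.2816·0.0000 + 0.7184·2.9000] = 2.0016; exercise value = 0.0000 ≤ continuation, so V_u = 2.0016
Node d (S = 121.5): continuation = e^(−0.04)·[0.2816·2.9000 + 0.7184·63.6500] = 44.7166; exercise value = 51.5000 > continuation, so V_d = 51.5000 (exercise)
Node 0 (S = 135): continuation = e^(−0.04)·[0.2816·2.0016 + 0.7184·51.5000] = 36.0874; exercise value = 38.0000 > continuation, so V_0 = 38.0000 (exercise)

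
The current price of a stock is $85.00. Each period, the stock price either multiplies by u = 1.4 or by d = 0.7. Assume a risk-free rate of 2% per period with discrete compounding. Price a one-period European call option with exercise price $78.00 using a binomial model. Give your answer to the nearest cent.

Risk-neutral probability p = (1 + 0.02 − 0.7)/(1.4 − 0.7) = 0.3200/0.7000 = 0.4571
Terminal stock prices: S_u = 119, S_d = 59.5
Terminal payoffs (S − K): max(41, 0) = 41, max(-18.5, 0) = 0
Node 0 (S = 85): V_0 = 1/1.02·[0.4571·41.0000 + 0.5429·0.0000] = 18.3754

$18.38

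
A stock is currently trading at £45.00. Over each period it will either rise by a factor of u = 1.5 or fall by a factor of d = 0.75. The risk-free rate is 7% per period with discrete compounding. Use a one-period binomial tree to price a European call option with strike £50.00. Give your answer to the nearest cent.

Risk-neutral probability p = (1 + 0.07 − 0.75)/(1.5 − 0.75) = 0.3200/0.7500 = 0.4267
Terminal stock prices: S_u = 67.5, S_d = 33.75
Terminal payoffs (S − K): max(17.5, 0) = 17.5, max(-16.25, 0) = 0
Node 0 (S = 45): V_0 = 1/1.07·[0.4267·17.5000 + 0.5733·0.0000] = 6.9782

£6.98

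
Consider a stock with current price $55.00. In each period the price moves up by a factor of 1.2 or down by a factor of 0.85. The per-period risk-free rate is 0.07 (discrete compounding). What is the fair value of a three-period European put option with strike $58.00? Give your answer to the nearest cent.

$3.20

Risk-neutral probability p = (1 + 0.07 − 0.85)/(1.2 − 0.85) = 0.2200/0.3500 = 0.6286
Terminal stock prices: S_uuu = 95.04, S_uud = 67.32, S_udd = 47.68, S_ddd = 33.78
Terminal payoffs (K − S): max(-37.04, 0) = 0, max(-9.32, 0) = 0, max(10.32, 0) = 10.32, max(24.22, 0) = 24.22
Node uu (S = 79.2): V_uu = 1/1.07·[0.6286·0.0000 + 0.3714·0.0000] = 0.0000
Node ud (S = 56.1): V_ud = 1/1.07·[0.6286·0.0000 + 0.3714·10.3150] = 3.5806
Node dd (S = 39.74): V_dd = 1/1.07·[0.6286·10.3150 + 0.3714·24.2231] = 14.4681
Node u (S = 66): V_u = 1/1.07·[0.6286·0.0000 + 0.3714·3.5806] = 1.2429
Node d (S = 46.75): V_d = 1/1.07·[0.6286·3.5806 + 0.3714·14.4681] = 7.1258
Node 0 (S = 55): V_0 = 1/1.07·[0.6286·1.2429 + 0.3714·7.1258] = 3.2037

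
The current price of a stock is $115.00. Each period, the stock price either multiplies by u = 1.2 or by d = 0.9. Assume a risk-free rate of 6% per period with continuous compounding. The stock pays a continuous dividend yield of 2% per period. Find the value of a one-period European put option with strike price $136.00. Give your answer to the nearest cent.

Per-period risk-free factor R = e^0.06 = 1.0618; dividend-adjusted growth = e^(0.06−0.02) = 1.0408.
Risk-neutral probability p = (1.0408 − 0.9)/(1.2 − 0.9) = 0.1408/0.3000 = 0.4694
Terminal stock prices: S_u = 138, S_d = 103.5
Terminal payoffs (K − S): max(-2, 0) = 0, max(32.5, 0) = 32.5
Node 0 (S = 115): V_0 = e^(−0.06)·[0.4694·0.0000 + 0.5306·32.5000] = 16.2412

$16.24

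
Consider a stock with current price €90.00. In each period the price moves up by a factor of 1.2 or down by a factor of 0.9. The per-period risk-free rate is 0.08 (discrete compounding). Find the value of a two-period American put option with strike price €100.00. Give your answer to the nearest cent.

€10.00

Risk-neutral probability p = (1 + 0.08 − 0.9)/(1.2 − 0.9) = 0.1800/0.3000 = 0.6000
Terminal stock prices: S_uu = 129.6, S_ud = 97.2, S_dd = 72.9
Terminal payoffs (K − S): max(-29.6, 0) = 0, max(2.8, 0) = 2.8, max(27.1, 0) = 27.1
Node u (S = 108): continuation = 1/1.08·[0.6000·0.0000 + 0.4000·2.8000] = 1.0370; exercise value = 0.0000 ≤ continuation, so V_u = 1.0370
Node d (S = 81): continuation = 1/1.08·[0.6000·2.8000 + 0.4000·27.1000] = 11.5926; exercise value = 19.0000 > continuation, so V_d = 19.0000 (exercise)
Node 0 (S = 90): continuation = 1/1.08·[0.6000·1.0370 + 0.4000·19.0000] = 7.6132; exercise value = 10.0000 > continuation, so V_0 = 10.0000 (exercise)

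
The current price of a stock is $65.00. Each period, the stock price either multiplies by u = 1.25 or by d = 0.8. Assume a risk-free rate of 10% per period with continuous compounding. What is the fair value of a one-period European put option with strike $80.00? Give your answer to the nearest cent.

$8.15

Risk-neutral probability p = (e^0.1 − 0.8)/(1.25 − 0.8) = 0.3052/0.4500 = 0.6782
Terminal stock prices: S_u = 81.25, S_d = 52
Terminal payoffs (K − S): max(-1.25, 0) = 0, max(28, 0) = 28
Node 0 (S = 65): V_0 = e^(−0.1)·[0.6782·0.0000 + 0.3218·28.0000] = 8.1540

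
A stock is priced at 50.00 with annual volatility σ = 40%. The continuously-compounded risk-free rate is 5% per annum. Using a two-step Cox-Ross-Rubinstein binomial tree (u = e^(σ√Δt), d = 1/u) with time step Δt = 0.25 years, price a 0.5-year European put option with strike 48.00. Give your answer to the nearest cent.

3.80

CRR parameters: u = e^(σ√Δt) = e^(0.4·√0.25) = 1.2214, d = 1/u = 0.8187
Per-period rate: rΔt = 0.05·0.25 = 0.0125, so R = e^0.0125 = 1.0126
Risk-neutral probability p = (e^0.0125 − 0.8187)/(1.2214 − 0.8187) = 0.1938/0.4027 = 0.4814
Terminal stock prices: S_uu = 74.59, S_ud = 50, S_dd = 33.52
Terminal payoffs (K − S): max(-26.59, 0) = 0, max(-2, 0) = 0, max(14.48, 0) = 14.48
Node u (S = 61.07): V_u = e^(−0.0125)·[0.4814·0.0000 + 0.5186·0.0000] = 0.0000
Node d (S = 40.94): V_d = e^(−0.0125)·[0.4814·0.0000 + 0.5186·14.4840] = 7.4180
Node 0 (S = 50): V_0 = e^(−0.0125)·[0.4814·0.0000 + 0.5186·7.4180] = 3.7992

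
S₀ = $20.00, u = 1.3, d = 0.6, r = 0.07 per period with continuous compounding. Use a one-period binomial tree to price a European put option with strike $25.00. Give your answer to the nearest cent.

$3.94

Risk-neutral probability p = (e^0.07 − 0.6)/(1.3 − 0.6) = 0.4725/0.7000 = 0.6750
Terminal stock prices: S_u = 26, S_d = 12
Terminal payoffs (K − S): max(-1, 0) = 0, max(13, 0) = 13
Node 0 (S = 20): V_0 = e^(−0.07)·[0.6750·0.0000 + 0.3250·13.0000] = 3.9392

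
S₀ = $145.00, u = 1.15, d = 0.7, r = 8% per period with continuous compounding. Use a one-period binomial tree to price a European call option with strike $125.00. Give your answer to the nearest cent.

Risk-neutral probability p = (e^0.08 − 0.7)/(1.15 − 0.7) = 0.3833/0.4500 = 0.8517
Terminal stock prices: S_u = 166.8, S_d = 101.5
Terminal payoffs (S − K): max(41.75, 0) = 41.75, max(-23.5, 0) = 0
Node 0 (S = 145): V_0 = e^(−0.08)·[0.8517·41.7500 + 0.1483·0.0000] = 32.8265

$32.83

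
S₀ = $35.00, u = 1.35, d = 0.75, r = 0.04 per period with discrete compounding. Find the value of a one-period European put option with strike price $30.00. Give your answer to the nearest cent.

$1.86

Risk-neutral probability p = (1 + 0.04 − 0.75)/(1.35 − 0.75) = 0.2900/0.6000 = 0.4833
Terminal stock prices: S_u = 47.25, S_d = 26.25
Terminal payoffs (K − S): max(-17.25, 0) = 0, max(3.75, 0) = 3.75
Node 0 (S = 35): V_0 = 1/1.04·[0.4833·0.0000 + 0.5167·3.7500] = 1.8630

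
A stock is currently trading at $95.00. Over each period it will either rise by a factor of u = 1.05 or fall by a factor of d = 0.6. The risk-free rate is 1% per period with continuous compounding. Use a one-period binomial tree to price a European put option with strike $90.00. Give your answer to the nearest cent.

$2.90

Risk-neutral probability p = (e^0.01 − 0.6)/(1.05 − 0.6) = 0.4101/0.4500 = 0.9112
Terminal stock prices: S_u = 99.75, S_d = 57
Terminal payoffs (K − S): max(-9.75, 0) = 0, max(33, 0) = 33
Node 0 (S = 95): V_0 = e^(−0.01)·[0.9112·0.0000 + 0.0888·33.0000] = 2.9005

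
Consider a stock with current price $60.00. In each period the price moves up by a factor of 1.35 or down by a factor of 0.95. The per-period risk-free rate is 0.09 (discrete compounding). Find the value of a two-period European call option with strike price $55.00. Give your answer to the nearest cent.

Risk-neutral probability p = (1 + 0.09 − 0.95)/(1.35 − 0.95) = 0.1400/0.4000 = 0.3500
Terminal stock prices: S_uu = 109.4, S_ud = 76.95, S_dd = 54.15
Terminal payoffs (S − K): max(54.35, 0) = 54.35, max(21.95, 0) = 21.95, max(-0.85, 0) = 0
Node u (S = 81): V_u = 1/1.09·[0.3500·54.3500 + 0.6500·21.9500] = 30.5413
Node d (S = 57): V_d = 1/1.09·[0.3500·21.9500 + 0.6500·0.0000] = 7.0482
Node 0 (S = 60): V_0 = 1/1.09·[0.3500·30.5413 + 0.6500·7.0482] = 14.0099

$14.01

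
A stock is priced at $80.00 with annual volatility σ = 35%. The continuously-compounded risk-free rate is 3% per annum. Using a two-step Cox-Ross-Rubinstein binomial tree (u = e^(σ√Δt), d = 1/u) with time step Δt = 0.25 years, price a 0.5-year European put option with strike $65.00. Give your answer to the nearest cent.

CRR parameters: u = e^(σ√Δt) = e^(0.35·√0.25) = 1.1912, d = 1/u = 0.8395
Per-period rate: rΔt = 0.03·0.25 = 0.0075, so R = e^0.0075 = 1.0075
Risk-neutral probability p = (e^0.0075 − 0.8395)/(1.1912 − 0.8395) = 0.1681/0.3518 = 0.4778
Terminal stock prices: S_uu = 113.5, S_ud = 80, S_dd = 56.38
Terminal payoffs (K − S): max(-48.53, 0) = 0, max(-15, 0) = 0, max(8.625, 0) = 8.625
Node u (S = 95.3): V_u = e^(−0.0075)·[0.4778·0.0000 + 0.5222·0.0000] = 0.0000
Node d (S = 67.16): V_d = e^(−0.0075)·[0.4778·0.0000 + 0.5222·8.6250] = 4.4706
Node 0 (S = 80): V_0 = e^(−0.0075)·[0.4778·0.0000 + 0.5222·4.4706] = 2.3173

$2.32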